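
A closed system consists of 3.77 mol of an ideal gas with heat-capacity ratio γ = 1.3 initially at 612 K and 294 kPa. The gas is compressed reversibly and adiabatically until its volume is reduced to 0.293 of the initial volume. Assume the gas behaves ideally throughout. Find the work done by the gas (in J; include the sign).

V₁ = nRT₁/P₁ = 3.77×8.314×612/294 = 65.2 L.
Adiabatic: TV^(γ−1) = const ⇒ T₂ = 612×(3.41)^0.300 = 884 K; PV^γ = const ⇒ P₂ = 1450 kPa.
ΔU = nCvΔT = 3.77×27.7×(884−612) = 28500 J.
Q = 0 for an adiabatic process, so W = −ΔU = -28500 J.

-28500 J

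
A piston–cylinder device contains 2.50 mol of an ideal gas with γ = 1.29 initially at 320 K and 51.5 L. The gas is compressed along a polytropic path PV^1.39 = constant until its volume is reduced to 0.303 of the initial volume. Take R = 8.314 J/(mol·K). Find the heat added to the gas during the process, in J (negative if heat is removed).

3490 J

P₁ = nRT₁/V₁ = 2.50×8.314×320/51.5 = 129 kPa.
Polytropic n=1.39: T₂ = T₁(V₁/V₂)^(n−1) = 320×(3.30)^0.39 = 510 K; P₂ = P₁(V₁/V₂)^n = 679 kPa.
W = (P₁V₁−P₂V₂)/(n−1) = (129×51.5−679×15.6)/0.39 = -10100 J.
ΔU = nCvΔT = 2.50×28.7×(510−320) = 13600 J.
Q = ΔU + W = 3490 J.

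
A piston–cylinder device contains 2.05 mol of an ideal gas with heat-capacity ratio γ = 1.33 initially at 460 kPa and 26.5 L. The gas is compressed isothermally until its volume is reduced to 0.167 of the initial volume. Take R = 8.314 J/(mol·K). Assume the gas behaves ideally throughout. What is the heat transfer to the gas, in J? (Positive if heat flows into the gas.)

-21800 J

T₁ = P₁V₁/(nR) = 460×26.5/(2.05×8.314) = 715 K.
Isothermal: T stays 715 K; PV = const ⇒ V₂ = 4.43 L, P₂ = 2750 kPa.
ΔU = 0 (ideal gas, T constant).
W = nRT ln(V₂/V₁) = 2.05×8.314×715×ln(0.167) = -21800 J.
Q = ΔU + W = -21800 J.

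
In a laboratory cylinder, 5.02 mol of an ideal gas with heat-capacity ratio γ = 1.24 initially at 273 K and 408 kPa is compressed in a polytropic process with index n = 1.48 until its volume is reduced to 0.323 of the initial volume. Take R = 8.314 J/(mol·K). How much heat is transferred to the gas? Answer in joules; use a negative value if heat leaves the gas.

V₁ = nRT₁/P₁ = 5.02×8.314×273/408 = 27.9 L.
Polytropic n=1.48: T₂ = T₁(V₁/V₂)^(n−1) = 273×(3.10)^0.48 = 470 K; P₂ = P₁(V₁/V₂)^n = 2170 kPa.
W = (P₁V₁−P₂V₂)/(n−1) = (408×27.9−2170×9.02)/0.48 = -17100 J.
ΔU = nCvΔT = 5.02×34.6×(470−273) = 34200 J.
Q = ΔU + W = 17100 J.

17100 J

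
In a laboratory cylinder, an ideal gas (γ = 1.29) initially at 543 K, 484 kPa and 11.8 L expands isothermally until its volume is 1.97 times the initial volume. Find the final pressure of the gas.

Isothermal: T stays 543 K; PV = const ⇒ V₂ = 23.2 L, P₂ = 246 kPa.

246 kPa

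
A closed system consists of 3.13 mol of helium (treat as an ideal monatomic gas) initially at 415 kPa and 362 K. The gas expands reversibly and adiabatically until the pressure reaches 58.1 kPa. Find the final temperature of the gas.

V₁ = nRT₁/P₁ = 3.13×8.314×362/415 = 22.7 L.
Adiabatic: T₂/T₁ = (P₂/P₁)^((γ−1)/γ) ⇒ T₂ = 362×(0.140)^0.400 = 165 K; V₂ = 73.8 L.

165 K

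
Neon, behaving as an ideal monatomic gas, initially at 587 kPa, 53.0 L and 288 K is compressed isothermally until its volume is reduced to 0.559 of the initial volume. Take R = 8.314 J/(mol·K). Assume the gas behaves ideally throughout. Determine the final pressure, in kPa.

1050 kPa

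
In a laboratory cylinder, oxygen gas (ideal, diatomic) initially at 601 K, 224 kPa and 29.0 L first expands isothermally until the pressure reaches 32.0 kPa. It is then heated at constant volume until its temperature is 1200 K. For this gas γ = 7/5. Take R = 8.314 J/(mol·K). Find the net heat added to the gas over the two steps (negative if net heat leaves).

n = P₁V₁/(RT₁) = 224×29.0/(8.314×601) = 1.30 mol.
Step 1 — Isothermal: T stays 601 K; PV = const ⇒ V₂ = 203 L, P₂ = 32.0 kPa.
ΔU = 0 (ideal gas, T constant).
W = nRT ln(V₂/V₁) = 1.30×8.314×601×ln(7.00) = 12600 J.
Q = ΔU + W = 12600 J.
State after step 1: P = 32.0 kPa, V = 203 L, T = 601 K.
Step 2 — Isochoric: V stays 203 L; P/T = const ⇒ T₂ = 1200 K, P₂ = 63.9 kPa.
W = 0 (no volume change).
ΔU = nCvΔT = 1.30×20.8×(1200−601) = 16200 J.
Q = ΔU = 16200 J.
Net over both steps: W = 12600 J, Q = 28800 J, ΔU = 16200 J.

28800 J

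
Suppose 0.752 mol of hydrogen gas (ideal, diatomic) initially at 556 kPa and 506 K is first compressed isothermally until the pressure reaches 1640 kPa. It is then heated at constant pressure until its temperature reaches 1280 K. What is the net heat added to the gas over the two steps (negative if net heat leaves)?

13500 J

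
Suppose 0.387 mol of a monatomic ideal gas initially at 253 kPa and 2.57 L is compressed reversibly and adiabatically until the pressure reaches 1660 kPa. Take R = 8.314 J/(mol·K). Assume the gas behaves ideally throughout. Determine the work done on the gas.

1090 J

T₁ = P₁V₁/(nR) = 253×2.57/(0.387×8.314) = 202 K.
Adiabatic: T₂/T₁ = (P₂/P₁)^((γ−1)/γ) ⇒ T₂ = 202×(6.56)^0.400 = 429 K; V₂ = 0.831 L.
ΔU = nCvΔT = 0.387×12.5×(429−202) = 1090 J.
Q = 0 for an adiabatic process, so W = −ΔU = -1090 J.
Work done on the gas = −W_by = 1090 J.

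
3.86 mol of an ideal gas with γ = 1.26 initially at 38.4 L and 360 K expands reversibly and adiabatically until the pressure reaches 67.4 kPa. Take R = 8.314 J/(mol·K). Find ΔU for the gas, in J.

P₁ = nRT₁/V₁ = 3.86×8.314×360/38.4 = 301 kPa.
Adiabatic: T₂/T₁ = (P₂/P₁)^((γ−1)/γ) ⇒ T₂ = 360×(0.224)^0.206 = 264 K; V₂ = 126 L.
For an ideal gas ΔU = nCvΔT with Cv = R/(γ−1) = 32.0 J/(mol·K).
ΔU = 3.86×32.0×(264−360) = -11800 J.

-11800 J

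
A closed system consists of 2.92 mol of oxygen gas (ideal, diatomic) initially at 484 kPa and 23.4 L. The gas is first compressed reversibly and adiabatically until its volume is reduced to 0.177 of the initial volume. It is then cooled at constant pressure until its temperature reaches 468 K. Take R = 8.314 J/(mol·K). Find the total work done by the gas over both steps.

-39600 J

T₁ = P₁V₁/(nR) = 484×23.4/(2.92×8.314) = 467 K.
Step 1 — Adiabatic: TV^(γ−1) = const ⇒ T₂ = 467×(5.65)^0.400 = 933 K; PV^γ = const ⇒ P₂ = 5470 kPa.
ΔU = nCvΔT = 2.92×20.8×(933−467) = 28300 J.
Q = 0 for an adiabatic process, so W = −ΔU = -28300 J.
State after step 1: P = 5470 kPa, V = 4.14 L, T = 933 K.
Step 2 — Isobaric: P stays 5470 kPa; V/T = const ⇒ T₂ = 468 K, V₂ = 2.08 L.
W = PΔV = 5470×(2.08−4.14) kPa·L = -11300 J.
ΔU = nCvΔT = 2.92×20.8×(468−933) = -28200 J.
Q = ΔU + W = nCpΔT = -39500 J.
Net over both steps: W = -39600 J, Q = -39500 J, ΔU = 89.9 J.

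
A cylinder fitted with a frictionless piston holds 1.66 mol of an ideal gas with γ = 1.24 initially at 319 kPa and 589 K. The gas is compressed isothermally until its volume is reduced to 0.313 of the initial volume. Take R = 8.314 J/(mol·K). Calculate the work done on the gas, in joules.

9440 J

V₁ = nRT₁/P₁ = 1.66×8.314×589/319 = 25.5 L.
Isothermal: T stays 589 K; PV = const ⇒ V₂ = 7.98 L, P₂ = 1020 kPa.
W = nRT ln(V₂/V₁) = 1.66×8.314×589×ln(0.313) = -9440 J.
Work done on the gas = −W_by = 9440 J.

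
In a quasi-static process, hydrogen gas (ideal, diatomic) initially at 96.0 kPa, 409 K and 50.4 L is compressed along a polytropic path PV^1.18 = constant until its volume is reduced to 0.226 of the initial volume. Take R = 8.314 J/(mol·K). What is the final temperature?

535 K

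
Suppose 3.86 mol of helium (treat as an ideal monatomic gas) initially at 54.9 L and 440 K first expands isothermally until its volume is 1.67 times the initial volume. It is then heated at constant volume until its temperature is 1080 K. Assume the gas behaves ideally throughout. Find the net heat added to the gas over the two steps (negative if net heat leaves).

38000 J

P₁ = nRT₁/V₁ = 3.86×8.314×440/54.9 = 257 kPa.
Step 1 — Isothermal: T stays 440 K; PV = const ⇒ V₂ = 91.7 L, P₂ = 154 kPa.
ΔU = 0 (ideal gas, T constant).
W = nRT ln(V₂/V₁) = 3.86×8.314×440×ln(1.67) = 7240 J.
Q = ΔU + W = 7240 J.
State after step 1: P = 154 kPa, V = 91.7 L, T = 440 K.
Step 2 — Isochoric: V stays 91.7 L; P/T = const ⇒ T₂ = 1080 K, P₂ = 378 kPa.
W = 0 (no volume change).
ΔU = nCvΔT = 3.86×12.5×(1080−440) = 30800 J.
Q = ΔU = 30800 J.
Net over both steps: W = 7240 J, Q = 38000 J, ΔU = 30800 J.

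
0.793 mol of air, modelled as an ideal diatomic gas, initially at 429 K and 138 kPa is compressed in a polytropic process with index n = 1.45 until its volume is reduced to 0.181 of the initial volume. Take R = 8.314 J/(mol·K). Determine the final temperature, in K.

V₁ = nRT₁/P₁ = 0.793×8.314×429/138 = 20.5 L.
Polytropic n=1.45: T₂ = T₁(V₁/V₂)^(n−1) = 429×(5.52)^0.45 = 926 K; P₂ = P₁(V₁/V₂)^n = 1650 kPa.

926 K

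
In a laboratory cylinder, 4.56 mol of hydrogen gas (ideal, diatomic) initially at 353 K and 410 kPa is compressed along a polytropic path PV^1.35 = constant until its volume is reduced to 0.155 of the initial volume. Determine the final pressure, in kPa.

V₁ = nRT₁/P₁ = 4.56×8.314×353/410 = 32.6 L.
Polytropic n=1.35: T₂ = T₁(V₁/V₂)^(n−1) = 353×(6.45)^0.35 = 678 K; P₂ = P₁(V₁/V₂)^n = 5080 kPa.

5080 kPa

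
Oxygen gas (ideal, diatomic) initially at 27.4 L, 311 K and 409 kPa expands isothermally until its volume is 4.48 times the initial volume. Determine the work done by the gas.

n = P₁V₁/(RT₁) = 409×27.4/(8.314×311) = 4.33 mol.
Isothermal: T stays 311 K; PV = const ⇒ V₂ = 123 L, P₂ = 91.3 kPa.
W = nRT ln(V₂/V₁) = 4.33×8.314×311×ln(4.48) = 16800 J.

16800 J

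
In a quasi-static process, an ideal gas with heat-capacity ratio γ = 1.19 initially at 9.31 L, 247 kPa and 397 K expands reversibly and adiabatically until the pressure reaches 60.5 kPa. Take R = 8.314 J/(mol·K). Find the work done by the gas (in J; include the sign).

n = P₁V₁/(RT₁) = 247×9.31/(8.314×397) = 0.697 mol.
Adiabatic: T₂/T₁ = (P₂/P₁)^((γ−1)/γ) ⇒ T₂ = 397×(0.245)^0.160 = 317 K; V₂ = 30.4 L.
ΔU = nCvΔT = 0.697×43.8×(317−397) = -2430 J.
Q = 0 for an adiabatic process, so W = −ΔU = 2430 J.

2430 J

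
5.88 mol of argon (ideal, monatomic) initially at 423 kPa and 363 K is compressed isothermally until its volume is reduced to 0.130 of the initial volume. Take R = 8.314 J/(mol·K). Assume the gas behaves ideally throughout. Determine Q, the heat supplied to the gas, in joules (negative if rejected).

-36200 J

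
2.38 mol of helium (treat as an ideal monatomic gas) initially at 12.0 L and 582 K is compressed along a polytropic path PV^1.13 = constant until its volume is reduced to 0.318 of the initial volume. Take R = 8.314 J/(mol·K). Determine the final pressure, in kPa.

3500 kPa

P₁ = nRT₁/V₁ = 2.38×8.314×582/12.0 = 960 kPa.
Polytropic n=1.13: T₂ = T₁(V₁/V₂)^(n−1) = 582×(3.14)^0.13 = 675 K; P₂ = P₁(V₁/V₂)^n = 3500 kPa.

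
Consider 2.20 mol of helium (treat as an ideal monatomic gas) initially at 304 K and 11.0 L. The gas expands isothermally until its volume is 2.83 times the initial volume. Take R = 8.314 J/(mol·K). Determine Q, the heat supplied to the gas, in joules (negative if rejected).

5780 J

P₁ = nRT₁/V₁ = 2.20×8.314×304/11.0 = 505 kPa.
Isothermal: T stays 304 K; PV = const ⇒ V₂ = 31.1 L, P₂ = 179 kPa.
ΔU = 0 (ideal gas, T constant).
W = nRT ln(V₂/V₁) = 2.20×8.314×304×ln(2.83) = 5780 J.
Q = ΔU + W = 5780 J.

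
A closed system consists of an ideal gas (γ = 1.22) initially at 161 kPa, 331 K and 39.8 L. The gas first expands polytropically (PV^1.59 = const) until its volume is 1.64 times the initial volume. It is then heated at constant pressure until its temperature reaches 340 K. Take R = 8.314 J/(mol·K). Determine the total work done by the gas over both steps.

4550 J

n = P₁V₁/(RT₁) = 161×39.8/(8.314×331) = 2.33 mol.
Step 1 — Polytropic n=1.59: T₂ = T₁(V₁/V₂)^(n−1) = 331×(0.610)^0.59 = 247 K; P₂ = P₁(V₁/V₂)^n = 73.3 kPa.
W = (P₁V₁−P₂V₂)/(n−1) = (161×39.8−73.3×65.3)/0.59 = 2750 J.
ΔU = nCvΔT = 2.33×37.8×(247−331) = -7370 J.
Q = ΔU + W = -4620 J.
State after step 1: P = 73.3 kPa, V = 65.3 L, T = 247 K.
Step 2 — Isobaric: P stays 73.3 kPa; V/T = const ⇒ T₂ = 340 K, V₂ = 89.8 L.
W = PΔV = 73.3×(89.8−65.3) kPa·L = 1800 J.
ΔU = nCvΔT = 2.33×37.8×(340−247) = 8160 J.
Q = ΔU + W = nCpΔT = 9960 J.
Net over both steps: W = 4550 J, Q = 5340 J, ΔU = 792 J.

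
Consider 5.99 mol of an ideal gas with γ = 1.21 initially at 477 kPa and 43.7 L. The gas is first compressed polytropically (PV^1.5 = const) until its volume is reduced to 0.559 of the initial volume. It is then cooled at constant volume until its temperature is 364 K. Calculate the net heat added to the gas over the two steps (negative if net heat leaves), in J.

-27000 J

T₁ = P₁V₁/(nR) = 477×43.7/(5.99×8.314) = 419 K.
Step 1 — Polytropic n=1.5: T₂ = T₁(V₁/V₂)^(n−1) = 419×(1.79)^0.50 = 560 K; P₂ = P₁(V₁/V₂)^n = 1140 kPa.
W = (P₁V₁−P₂V₂)/(n−1) = (477×43.7−1140×24.4)/0.50 = -14100 J.
ΔU = nCvΔT = 5.99×39.6×(560−419) = 33500 J.
Q = ΔU + W = 19400 J.
State after step 1: P = 1140 kPa, V = 24.4 L, T = 560 K.
Step 2 — Isochoric: V stays 24.4 L; P/T = const ⇒ T₂ = 364 K, P₂ = 742 kPa.
W = 0 (no volume change).
ΔU = nCvΔT = 5.99×39.6×(364−560) = -46400 J.
Q = ΔU = -46400 J.
Net over both steps: W = -14100 J, Q = -27000 J, ΔU = -12900 J.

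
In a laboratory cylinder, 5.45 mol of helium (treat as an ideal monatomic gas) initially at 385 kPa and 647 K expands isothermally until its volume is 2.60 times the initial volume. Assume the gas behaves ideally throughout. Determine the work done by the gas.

V₁ = nRT₁/P₁ = 5.45×8.314×647/385 = 76.1 L.
Isothermal: T stays 647 K; PV = const ⇒ V₂ = 198 L, P₂ = 148 kPa.
W = nRT ln(V₂/V₁) = 5.45×8.314×647×ln(2.60) = 28000 J.

28000 J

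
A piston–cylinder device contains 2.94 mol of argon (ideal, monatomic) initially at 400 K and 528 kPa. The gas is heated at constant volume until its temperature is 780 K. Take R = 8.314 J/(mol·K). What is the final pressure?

1030 kPa

V₁ = nRT₁/P₁ = 2.94×8.314×400/528 = 18.5 L.
Isochoric: V stays 18.5 L; P/T = const ⇒ T₂ = 780 K, P₂ = 1030 kPa.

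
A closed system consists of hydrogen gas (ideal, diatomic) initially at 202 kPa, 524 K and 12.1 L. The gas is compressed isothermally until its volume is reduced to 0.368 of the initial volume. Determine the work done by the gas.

n = P₁V₁/(RT₁) = 202×12.1/(8.314×524) = 0.561 mol.
Isothermal: T stays 524 K; PV = const ⇒ V₂ = 4.45 L, P₂ = 549 kPa.
W = nRT ln(V₂/V₁) = 0.561×8.314×524×ln(0.368) = -2440 J.

-2440 J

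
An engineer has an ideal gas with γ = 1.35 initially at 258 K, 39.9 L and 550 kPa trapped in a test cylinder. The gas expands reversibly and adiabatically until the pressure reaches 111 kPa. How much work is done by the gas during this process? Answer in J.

n = P₁V₁/(RT₁) = 550×39.9/(8.314×258) = 10.2 mol.
Adiabatic: T₂/T₁ = (P₂/P₁)^((γ−1)/γ) ⇒ T₂ = 258×(0.202)^0.259 = 170 K; V₂ = 131 L.
ΔU = nCvΔT = 10.2×23.8×(170−258) = -21300 J.
Q = 0 for an adiabatic process, so W = −ΔU = 21300 J.

21300 J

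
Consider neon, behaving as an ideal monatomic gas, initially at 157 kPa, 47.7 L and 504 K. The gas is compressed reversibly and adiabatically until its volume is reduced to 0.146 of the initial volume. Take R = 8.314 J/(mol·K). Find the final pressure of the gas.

Adiabatic: TV^(γ−1) = const ⇒ T₂ = 504×(6.85)^0.667 = 1820 K; PV^γ = const ⇒ P₂ = 3880 kPa.

3880 kPa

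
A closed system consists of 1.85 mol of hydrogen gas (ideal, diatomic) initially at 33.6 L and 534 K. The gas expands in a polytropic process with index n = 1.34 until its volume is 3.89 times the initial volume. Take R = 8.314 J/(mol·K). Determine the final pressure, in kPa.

39.6 kPa

P₁ = nRT₁/V₁ = 1.85×8.314×534/33.6 = 244 kPa.
Polytropic n=1.34: T₂ = T₁(V₁/V₂)^(n−1) = 534×(0.257)^0.34 = 336 K; P₂ = P₁(V₁/V₂)^n = 39.6 kPa.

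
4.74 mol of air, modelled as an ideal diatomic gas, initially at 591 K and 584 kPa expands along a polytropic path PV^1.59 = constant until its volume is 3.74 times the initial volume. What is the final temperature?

V₁ = nRT₁/P₁ = 4.74×8.314×591/584 = 39.9 L.
Polytropic n=1.59: T₂ = T₁(V₁/V₂)^(n−1) = 591×(0.267)^0.59 = 271 K; P₂ = P₁(V₁/V₂)^n = 71.7 kPa.

271 K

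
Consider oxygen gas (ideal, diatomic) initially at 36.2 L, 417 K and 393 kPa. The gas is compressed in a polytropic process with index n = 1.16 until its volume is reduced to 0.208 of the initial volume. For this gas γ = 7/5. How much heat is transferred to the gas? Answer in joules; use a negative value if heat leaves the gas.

-15200 J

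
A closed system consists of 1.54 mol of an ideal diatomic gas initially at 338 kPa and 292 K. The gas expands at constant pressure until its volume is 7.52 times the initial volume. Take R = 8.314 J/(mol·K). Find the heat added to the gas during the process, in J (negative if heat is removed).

V₁ = nRT₁/P₁ = 1.54×8.314×292/338 = 11.1 L.
Isobaric: P stays 338 kPa; V/T = const ⇒ T₂ = 2200 K, V₂ = 83.2 L.
W = PΔV = 338×(83.2−11.1) kPa·L = 24400 J.
ΔU = nCvΔT = 1.54×20.8×(2200−292) = 60900 J.
Q = ΔU + W = nCpΔT = 85300 J.

85300 J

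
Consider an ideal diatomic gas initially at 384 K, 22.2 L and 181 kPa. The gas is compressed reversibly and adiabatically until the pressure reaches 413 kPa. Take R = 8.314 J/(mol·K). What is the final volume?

12.3 L

Adiabatic: T₂/T₁ = (P₂/P₁)^((γ−1)/γ) ⇒ T₂ = 384×(2.28)^0.286 = 486 K; V₂ = 12.3 L.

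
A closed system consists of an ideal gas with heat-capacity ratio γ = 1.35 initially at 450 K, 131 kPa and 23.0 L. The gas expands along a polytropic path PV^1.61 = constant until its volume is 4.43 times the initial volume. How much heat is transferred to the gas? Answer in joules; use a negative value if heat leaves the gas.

-2190 J

n = P₁V₁/(RT₁) = 131×23.0/(8.314×450) = 0.805 mol.
Polytropic n=1.61: T₂ = T₁(V₁/V₂)^(n−1) = 450×(0.226)^0.61 = 182 K; P₂ = P₁(V₁/V₂)^n = 11.9 kPa.
W = (P₁V₁−P₂V₂)/(n−1) = (131×23.0−11.9×102)/0.61 = 2950 J.
ΔU = nCvΔT = 0.805×23.8×(182−450) = -5140 J.
Q = ΔU + W = -2190 J.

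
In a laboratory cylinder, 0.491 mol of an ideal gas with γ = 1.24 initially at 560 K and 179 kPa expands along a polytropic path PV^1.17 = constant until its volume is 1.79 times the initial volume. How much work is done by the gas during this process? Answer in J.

1270 J

V₁ = nRT₁/P₁ = 0.491×8.314×560/179 = 12.8 L.
Polytropic n=1.17: T₂ = T₁(V₁/V₂)^(n−1) = 560×(0.559)^0.17 = 507 K; P₂ = P₁(V₁/V₂)^n = 90.6 kPa.
W = (P₁V₁−P₂V₂)/(n−1) = (179×12.8−90.6×22.9)/0.17 = 1270 J.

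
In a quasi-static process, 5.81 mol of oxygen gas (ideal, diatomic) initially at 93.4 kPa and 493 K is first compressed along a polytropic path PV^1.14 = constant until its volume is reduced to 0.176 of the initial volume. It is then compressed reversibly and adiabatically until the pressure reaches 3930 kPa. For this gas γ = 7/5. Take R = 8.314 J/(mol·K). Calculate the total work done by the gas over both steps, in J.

-96400 J

V₁ = nRT₁/P₁ = 5.81×8.314×493/93.4 = 255 L.
Step 1 — Polytropic n=1.14: T₂ = T₁(V₁/V₂)^(n−1) = 493×(5.68)^0.14 = 629 K; P₂ = P₁(V₁/V₂)^n = 677 kPa.
W = (P₁V₁−P₂V₂)/(n−1) = (93.4×255−677×44.9)/0.14 = -46800 J.
ΔU = nCvΔT = 5.81×20.8×(629−493) = 16400 J.
Q = ΔU + W = -30400 J.
State after step 1: P = 677 kPa, V = 44.9 L, T = 629 K.
Step 2 — Adiabatic: T₂/T₁ = (P₂/P₁)^((γ−1)/γ) ⇒ T₂ = 629×(5.81)^0.286 = 1040 K; V₂ = 12.8 L.
ΔU = nCvΔT = 5.81×20.8×(1040−629) = 49600 J.
Q = 0 for an adiabatic process, so W = −ΔU = -49600 J.
Net over both steps: W = -96400 J, Q = -30400 J, ΔU = 66000 J.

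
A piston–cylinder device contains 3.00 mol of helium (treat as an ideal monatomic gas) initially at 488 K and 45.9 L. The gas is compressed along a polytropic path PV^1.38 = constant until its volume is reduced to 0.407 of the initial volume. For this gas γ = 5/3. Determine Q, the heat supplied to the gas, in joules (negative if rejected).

-5610 J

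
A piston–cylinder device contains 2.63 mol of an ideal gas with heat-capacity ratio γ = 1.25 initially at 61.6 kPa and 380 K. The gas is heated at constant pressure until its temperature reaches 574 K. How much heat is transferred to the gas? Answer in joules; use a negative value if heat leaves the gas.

21200 J

V₁ = nRT₁/P₁ = 2.63×8.314×380/61.6 = 135 L.
Isobaric: P stays 61.6 kPa; V/T = const ⇒ T₂ = 574 K, V₂ = 204 L.
W = PΔV = 61.6×(204−135) kPa·L = 4240 J.
ΔU = nCvΔT = 2.63×33.3×(574−380) = 17000 J.
Q = ΔU + W = nCpΔT = 21200 J.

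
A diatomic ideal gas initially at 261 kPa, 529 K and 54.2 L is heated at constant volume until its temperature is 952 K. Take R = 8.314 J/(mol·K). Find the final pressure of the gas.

470 kPa

Isochoric: V stays 54.2 L; P/T = const ⇒ T₂ = 952 K, P₂ = 470 kPa.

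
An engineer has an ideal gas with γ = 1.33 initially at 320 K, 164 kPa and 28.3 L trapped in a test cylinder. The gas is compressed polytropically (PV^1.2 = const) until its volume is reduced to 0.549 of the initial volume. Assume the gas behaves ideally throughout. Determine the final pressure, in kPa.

337 kPa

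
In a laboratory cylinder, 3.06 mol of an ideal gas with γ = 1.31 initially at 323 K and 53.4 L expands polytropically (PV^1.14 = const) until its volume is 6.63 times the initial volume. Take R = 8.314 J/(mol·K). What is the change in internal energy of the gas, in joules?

-6170 J

P₁ = nRT₁/V₁ = 3.06×8.314×323/53.4 = 154 kPa.
Polytropic n=1.14: T₂ = T₁(V₁/V₂)^(n−1) = 323×(0.151)^0.14 = 248 K; P₂ = P₁(V₁/V₂)^n = 17.8 kPa.
For an ideal gas ΔU = nCvΔT with Cv = R/(γ−1) = 26.8 J/(mol·K).
ΔU = 3.06×26.8×(248−323) = -6170 J.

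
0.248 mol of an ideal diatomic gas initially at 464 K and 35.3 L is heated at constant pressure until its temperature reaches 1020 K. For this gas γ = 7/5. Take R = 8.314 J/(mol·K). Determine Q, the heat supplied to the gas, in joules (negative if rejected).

4010 J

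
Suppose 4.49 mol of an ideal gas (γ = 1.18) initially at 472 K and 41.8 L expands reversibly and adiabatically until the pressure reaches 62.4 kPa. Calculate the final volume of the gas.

P₁ = nRT₁/V₁ = 4.49×8.314×472/41.8 = 422 kPa.
Adiabatic: T₂/T₁ = (P₂/P₁)^((γ−1)/γ) ⇒ T₂ = 472×(0.148)^0.153 = 353 K; V₂ = 211 L.

211 L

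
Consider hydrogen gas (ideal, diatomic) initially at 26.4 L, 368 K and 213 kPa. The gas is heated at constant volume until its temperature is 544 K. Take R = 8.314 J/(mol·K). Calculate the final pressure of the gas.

Isochoric: V stays 26.4 L; P/T = const ⇒ T₂ = 544 K, P₂ = 315 kPa.

315 kPa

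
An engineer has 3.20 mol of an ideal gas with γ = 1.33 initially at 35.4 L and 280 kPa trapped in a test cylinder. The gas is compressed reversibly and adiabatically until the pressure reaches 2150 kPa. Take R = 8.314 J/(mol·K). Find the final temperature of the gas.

618 K

T₁ = P₁V₁/(nR) = 280×35.4/(3.20×8.314) = 373 K.
Adiabatic: T₂/T₁ = (P₂/P₁)^((γ−1)/γ) ⇒ T₂ = 373×(7.68)^0.248 = 618 K; V₂ = 7.65 L.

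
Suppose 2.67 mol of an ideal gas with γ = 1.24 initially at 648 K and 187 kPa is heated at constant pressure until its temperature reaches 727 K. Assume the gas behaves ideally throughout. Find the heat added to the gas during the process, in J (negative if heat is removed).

9060 J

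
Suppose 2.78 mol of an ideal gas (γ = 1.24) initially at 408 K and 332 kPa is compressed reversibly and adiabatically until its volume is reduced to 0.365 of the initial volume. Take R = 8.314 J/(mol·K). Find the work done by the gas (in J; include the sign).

V₁ = nRT₁/P₁ = 2.78×8.314×408/332 = 28.4 L.
Adiabatic: TV^(γ−1) = const ⇒ T₂ = 408×(2.74)^0.240 = 520 K; PV^γ = const ⇒ P₂ = 1160 kPa.
ΔU = nCvΔT = 2.78×34.6×(520−408) = 10800 J.
Q = 0 for an adiabatic process, so W = −ΔU = -10800 J.

-10800 J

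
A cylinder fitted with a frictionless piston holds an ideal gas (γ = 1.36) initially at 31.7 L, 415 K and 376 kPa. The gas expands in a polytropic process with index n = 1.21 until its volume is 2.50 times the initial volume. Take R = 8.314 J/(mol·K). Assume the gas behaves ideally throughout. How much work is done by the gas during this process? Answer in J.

9930 J

n = P₁V₁/(RT₁) = 376×31.7/(8.314×415) = 3.45 mol.
Polytropic n=1.21: T₂ = T₁(V₁/V₂)^(n−1) = 415×(0.400)^0.21 = 342 K; P₂ = P₁(V₁/V₂)^n = 124 kPa.
W = (P₁V₁−P₂V₂)/(n−1) = (376×31.7−124×79.2)/0.21 = 9930 J.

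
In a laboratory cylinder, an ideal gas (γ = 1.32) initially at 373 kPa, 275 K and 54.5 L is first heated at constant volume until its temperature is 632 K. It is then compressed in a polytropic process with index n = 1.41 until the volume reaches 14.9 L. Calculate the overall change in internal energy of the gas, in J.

n = P₁V₁/(RT₁) = 373×54.5/(8.314×275) = 8.89 mol.
Step 1 — Isochoric: V stays 54.5 L; P/T = const ⇒ T₂ = 632 K, P₂ = 857 kPa.
W = 0 (no volume change).
ΔU = nCvΔT = 8.89×26.0×(632−275) = 82500 J.
Q = ΔU = 82500 J.
State after step 1: P = 857 kPa, V = 54.5 L, T = 632 K.
Step 2 — Polytropic n=1.41: T₂ = T₁(V₁/V₂)^(n−1) = 632×(3.66)^0.41 = 1080 K; P₂ = P₁(V₁/V₂)^n = 5340 kPa.
W = (P₁V₁−P₂V₂)/(n−1) = (857×54.5−5340×14.9)/0.41 = -80000 J.
ΔU = nCvΔT = 8.89×26.0×(1080−632) = 102000 J.
Q = ΔU + W = 22500 J.
Net over both steps: W = -80000 J, Q = 105000 J, ΔU = 185000 J.

185000 J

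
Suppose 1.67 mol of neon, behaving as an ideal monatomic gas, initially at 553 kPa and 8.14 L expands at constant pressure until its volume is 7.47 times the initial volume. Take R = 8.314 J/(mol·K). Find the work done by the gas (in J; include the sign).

T₁ = P₁V₁/(nR) = 553×8.14/(1.67×8.314) = 324 K.
Isobaric: P stays 553 kPa; V/T = const ⇒ T₂ = 2420 K, V₂ = 60.8 L.
W = PΔV = 553×(60.8−8.14) kPa·L = 29100 J.

29100 J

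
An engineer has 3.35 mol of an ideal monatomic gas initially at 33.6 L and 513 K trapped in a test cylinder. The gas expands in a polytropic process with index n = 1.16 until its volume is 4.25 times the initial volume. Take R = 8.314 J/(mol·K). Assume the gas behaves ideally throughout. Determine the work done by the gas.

P₁ = nRT₁/V₁ = 3.35×8.314×513/33.6 = 425 kPa.
Polytropic n=1.16: T₂ = T₁(V₁/V₂)^(n−1) = 513×(0.235)^0.16 = 407 K; P₂ = P₁(V₁/V₂)^n = 79.4 kPa.
W = (P₁V₁−P₂V₂)/(n−1) = (425×33.6−79.4×143)/0.16 = 18500 J.

18500 J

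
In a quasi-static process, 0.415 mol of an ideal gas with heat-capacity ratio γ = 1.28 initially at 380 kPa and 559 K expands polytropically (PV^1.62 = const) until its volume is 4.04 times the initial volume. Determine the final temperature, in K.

V₁ = nRT₁/P₁ = 0.415×8.314×559/380 = 5.08 L.
Polytropic n=1.62: T₂ = T₁(V₁/V₂)^(n−1) = 559×(0.248)^0.62 = 235 K; P₂ = P₁(V₁/V₂)^n = 39.6 kPa.

235 K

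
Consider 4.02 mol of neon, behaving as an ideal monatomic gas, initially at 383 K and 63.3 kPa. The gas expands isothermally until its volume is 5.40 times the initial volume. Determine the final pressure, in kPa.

V₁ = nRT₁/P₁ = 4.02×8.314×383/63.3 = 202 L.
Isothermal: T stays 383 K; PV = const ⇒ V₂ = 1090 L, P₂ = 11.7 kPa.

11.7 kPa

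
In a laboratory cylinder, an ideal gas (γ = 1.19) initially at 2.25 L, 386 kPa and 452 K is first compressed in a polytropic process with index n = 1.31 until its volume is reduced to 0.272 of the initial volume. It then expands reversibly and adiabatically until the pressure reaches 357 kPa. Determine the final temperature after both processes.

509 K

n = P₁V₁/(RT₁) = 386×2.25/(8.314×452) = 0.231 mol.
Step 1 — Polytropic n=1.31: T₂ = T₁(V₁/V₂)^(n−1) = 452×(3.68)^0.31 = 677 K; P₂ = P₁(V₁/V₂)^n = 2120 kPa.
W = (P₁V₁−P₂V₂)/(n−1) = (386×2.25−2120×0.612)/0.31 = -1390 J.
ΔU = nCvΔT = 0.231×43.8×(677−452) = 2270 J.
Q = ΔU + W = 880 J.
State after step 1: P = 2120 kPa, V = 0.612 L, T = 677 K.
Step 2 — Adiabatic: T₂/T₁ = (P₂/P₁)^((γ−1)/γ) ⇒ T₂ = 677×(0.168)^0.160 = 509 K; V₂ = 2.74 L.
ΔU = nCvΔT = 0.231×43.8×(509−677) = -1700 J.
Q = 0 for an adiabatic process, so W = −ΔU = 1700 J.
Net over both steps: W = 303 J, Q = 880 J, ΔU = 577 J.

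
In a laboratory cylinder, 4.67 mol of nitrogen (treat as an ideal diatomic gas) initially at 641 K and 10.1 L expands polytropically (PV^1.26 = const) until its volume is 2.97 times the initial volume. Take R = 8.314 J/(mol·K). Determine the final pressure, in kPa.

625 kPa

P₁ = nRT₁/V₁ = 4.67×8.314×641/10.1 = 2460 kPa.
Polytropic n=1.26: T₂ = T₁(V₁/V₂)^(n−1) = 641×(0.337)^0.26 = 483 K; P₂ = P₁(V₁/V₂)^n = 625 kPa.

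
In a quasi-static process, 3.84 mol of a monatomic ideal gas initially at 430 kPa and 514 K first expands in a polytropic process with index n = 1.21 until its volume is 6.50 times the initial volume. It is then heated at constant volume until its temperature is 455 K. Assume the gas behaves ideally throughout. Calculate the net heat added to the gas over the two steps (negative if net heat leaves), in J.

22600 J

V₁ = nRT₁/P₁ = 3.84×8.314×514/430 = 38.2 L.
Step 1 — Polytropic n=1.21: T₂ = T₁(V₁/V₂)^(n−1) = 514×(0.154)^0.21 = 347 K; P₂ = P₁(V₁/V₂)^n = 44.7 kPa.
W = (P₁V₁−P₂V₂)/(n−1) = (430×38.2−44.7×248)/0.21 = 25400 J.
ΔU = nCvΔT = 3.84×12.5×(347−514) = -8000 J.
Q = ΔU + W = 17400 J.
State after step 1: P = 44.7 kPa, V = 248 L, T = 347 K.
Step 2 — Isochoric: V stays 248 L; P/T = const ⇒ T₂ = 455 K, P₂ = 58.6 kPa.
W = 0 (no volume change).
ΔU = nCvΔT = 3.84×12.5×(455−347) = 5170 J.
Q = ΔU = 5170 J.
Net over both steps: W = 25400 J, Q = 22600 J, ΔU = -2830 J.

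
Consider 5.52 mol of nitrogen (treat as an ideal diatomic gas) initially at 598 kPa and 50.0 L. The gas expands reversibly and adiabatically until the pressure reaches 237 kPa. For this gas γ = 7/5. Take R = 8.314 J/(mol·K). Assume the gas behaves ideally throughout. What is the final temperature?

T₁ = P₁V₁/(nR) = 598×50.0/(5.52×8.314) = 652 K.
Adiabatic: T₂/T₁ = (P₂/P₁)^((γ−1)/γ) ⇒ T₂ = 652×(0.396)^0.286 = 500 K; V₂ = 96.8 L.

500 K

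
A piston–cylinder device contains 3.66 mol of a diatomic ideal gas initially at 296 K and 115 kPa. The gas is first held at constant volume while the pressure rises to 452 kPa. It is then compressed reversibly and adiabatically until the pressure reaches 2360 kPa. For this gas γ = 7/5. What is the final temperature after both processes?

V₁ = nRT₁/P₁ = 3.66×8.314×296/115 = 78.3 L.
Step 1 — Isochoric: V stays 78.3 L; P/T = const ⇒ T₂ = 1160 K, P₂ = 452 kPa.
W = 0 (no volume change).
ΔU = nCvΔT = 3.66×20.8×(1160−296) = 66000 J.
Q = ΔU = 66000 J.
State after step 1: P = 452 kPa, V = 78.3 L, T = 1160 K.
Step 2 — Adiabatic: T₂/T₁ = (P₂/P₁)^((γ−1)/γ) ⇒ T₂ = 1160×(5.22)^0.286 = 1870 K; V₂ = 24.1 L.
ΔU = nCvΔT = 3.66×20.8×(1870−1160) = 53400 J.
Q = 0 for an adiabatic process, so W = −ΔU = -53400 J.
Net over both steps: W = -53400 J, Q = 66000 J, ΔU = 119000 J.

1870 K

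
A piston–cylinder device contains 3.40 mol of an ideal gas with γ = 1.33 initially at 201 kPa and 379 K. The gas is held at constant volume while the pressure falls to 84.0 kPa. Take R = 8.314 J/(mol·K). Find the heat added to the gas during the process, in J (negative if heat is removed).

-18900 J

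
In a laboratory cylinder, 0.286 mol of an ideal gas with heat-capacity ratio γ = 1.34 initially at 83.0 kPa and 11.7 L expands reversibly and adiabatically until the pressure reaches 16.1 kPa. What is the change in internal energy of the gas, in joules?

-972 J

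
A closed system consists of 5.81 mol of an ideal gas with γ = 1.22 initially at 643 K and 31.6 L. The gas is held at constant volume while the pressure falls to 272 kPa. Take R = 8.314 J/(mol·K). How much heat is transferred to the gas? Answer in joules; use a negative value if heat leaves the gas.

-102000 J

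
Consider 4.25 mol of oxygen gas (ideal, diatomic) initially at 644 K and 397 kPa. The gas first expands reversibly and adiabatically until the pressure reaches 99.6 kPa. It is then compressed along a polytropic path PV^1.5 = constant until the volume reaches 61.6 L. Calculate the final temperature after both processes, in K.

V₁ = nRT₁/P₁ = 4.25×8.314×644/397 = 57.3 L.
Step 1 — Adiabatic: T₂/T₁ = (P₂/P₁)^((γ−1)/γ) ⇒ T₂ = 644×(0.251)^0.286 = 434 K; V₂ = 154 L.
ΔU = nCvΔT = 4.25×20.8×(434−644) = -18600 J.
Q = 0 for an adiabatic process, so W = −ΔU = 18600 J.
State after step 1: P = 99.6 kPa, V = 154 L, T = 434 K.
Step 2 — Polytropic n=1.5: T₂ = T₁(V₁/V₂)^(n−1) = 434×(2.50)^0.50 = 686 K; P₂ = P₁(V₁/V₂)^n = 393 kPa.
W = (P₁V₁−P₂V₂)/(n−1) = (99.6×154−393×61.6)/0.50 = -17800 J.
ΔU = nCvΔT = 4.25×20.8×(686−434) = 22300 J.
Q = ΔU + W = 4450 J.
Net over both steps: W = 766 J, Q = 4450 J, ΔU = 3680 J.

686 K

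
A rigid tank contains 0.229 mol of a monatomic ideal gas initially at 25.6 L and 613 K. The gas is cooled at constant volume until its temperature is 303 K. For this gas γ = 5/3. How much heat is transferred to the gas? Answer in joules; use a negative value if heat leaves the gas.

P₁ = nRT₁/V₁ = 0.229×8.314×613/25.6 = 45.6 kPa.
Isochoric: V stays 25.6 L; P/T = const ⇒ T₂ = 303 K, P₂ = 22.5 kPa.
W = 0 (no volume change).
ΔU = nCvΔT = 0.229×12.5×(303−613) = -885 J.
Q = ΔU = -885 J.

-885 J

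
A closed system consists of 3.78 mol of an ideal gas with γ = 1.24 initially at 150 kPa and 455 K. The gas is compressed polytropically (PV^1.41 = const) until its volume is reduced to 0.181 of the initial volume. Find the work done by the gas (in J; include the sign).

-35400 J

V₁ = nRT₁/P₁ = 3.78×8.314×455/150 = 95.3 L.
Polytropic n=1.41: T₂ = T₁(V₁/V₂)^(n−1) = 455×(5.52)^0.41 = 917 K; P₂ = P₁(V₁/V₂)^n = 1670 kPa.
W = (P₁V₁−P₂V₂)/(n−1) = (150×95.3−1670×17.3)/0.41 = -35400 J.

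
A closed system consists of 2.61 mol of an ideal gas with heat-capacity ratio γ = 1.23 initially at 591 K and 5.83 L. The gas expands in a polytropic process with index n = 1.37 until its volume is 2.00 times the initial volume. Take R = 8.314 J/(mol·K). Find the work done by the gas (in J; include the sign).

7840 J

P₁ = nRT₁/V₁ = 2.61×8.314×591/5.83 = 2200 kPa.
Polytropic n=1.37: T₂ = T₁(V₁/V₂)^(n−1) = 591×(0.500)^0.37 = 457 K; P₂ = P₁(V₁/V₂)^n = 851 kPa.
W = (P₁V₁−P₂V₂)/(n−1) = (2200×5.83−851×11.7)/0.37 = 7840 J.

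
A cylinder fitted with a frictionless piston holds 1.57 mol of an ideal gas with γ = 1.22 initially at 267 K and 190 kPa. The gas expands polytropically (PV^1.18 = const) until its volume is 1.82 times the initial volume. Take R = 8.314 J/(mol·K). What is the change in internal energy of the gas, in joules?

-1620 J

V₁ = nRT₁/P₁ = 1.57×8.314×267/190 = 18.3 L.
Polytropic n=1.18: T₂ = T₁(V₁/V₂)^(n−1) = 267×(0.549)^0.18 = 240 K; P₂ = P₁(V₁/V₂)^n = 93.7 kPa.
For an ideal gas ΔU = nCvΔT with Cv = R/(γ−1) = 37.8 J/(mol·K).
ΔU = 1.57×37.8×(240−267) = -1620 J.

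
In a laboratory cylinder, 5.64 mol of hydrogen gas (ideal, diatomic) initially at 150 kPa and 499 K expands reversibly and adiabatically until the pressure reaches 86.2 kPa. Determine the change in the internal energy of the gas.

V₁ = nRT₁/P₁ = 5.64×8.314×499/150 = 156 L.
Adiabatic: T₂/T₁ = (P₂/P₁)^((γ−1)/γ) ⇒ T₂ = 499×(0.575)^0.286 = 426 K; V₂ = 232 L.
For an ideal gas ΔU = nCvΔT with Cv = (5/2)R = 20.8 J/(mol·K).
ΔU = 5.64×20.8×(426−499) = -8560 J.

-8560 J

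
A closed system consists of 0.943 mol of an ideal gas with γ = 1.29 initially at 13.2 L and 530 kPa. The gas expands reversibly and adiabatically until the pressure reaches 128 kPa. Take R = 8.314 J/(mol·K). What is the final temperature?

T₁ = P₁V₁/(nR) = 530×13.2/(0.943×8.314) = 892 K.
Adiabatic: T₂/T₁ = (P₂/P₁)^((γ−1)/γ) ⇒ T₂ = 892×(0.242)^0.225 = 648 K; V₂ = 39.7 L.

648 K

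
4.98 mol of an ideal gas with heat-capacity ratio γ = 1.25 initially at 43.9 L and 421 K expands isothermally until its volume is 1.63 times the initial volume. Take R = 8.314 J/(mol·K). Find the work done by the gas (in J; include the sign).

8520 J

P₁ = nRT₁/V₁ = 4.98×8.314×421/43.9 = 397 kPa.
Isothermal: T stays 421 K; PV = const ⇒ V₂ = 71.6 L, P₂ = 244 kPa.
W = nRT ln(V₂/V₁) = 4.98×8.314×421×ln(1.63) = 8520 J.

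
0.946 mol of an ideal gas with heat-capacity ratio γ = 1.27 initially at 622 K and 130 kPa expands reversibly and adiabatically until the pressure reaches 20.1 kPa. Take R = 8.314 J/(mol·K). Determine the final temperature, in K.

V₁ = nRT₁/P₁ = 0.946×8.314×622/130 = 37.6 L.
Adiabatic: T₂/T₁ = (P₂/P₁)^((γ−1)/γ) ⇒ T₂ = 622×(0.155)^0.213 = 418 K; V₂ = 164 L.

418 K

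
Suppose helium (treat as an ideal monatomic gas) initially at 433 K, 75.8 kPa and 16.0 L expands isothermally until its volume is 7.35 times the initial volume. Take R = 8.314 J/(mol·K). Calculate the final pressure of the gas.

10.3 kPa

Isothermal: T stays 433 K; PV = const ⇒ V₂ = 118 L, P₂ = 10.3 kPa.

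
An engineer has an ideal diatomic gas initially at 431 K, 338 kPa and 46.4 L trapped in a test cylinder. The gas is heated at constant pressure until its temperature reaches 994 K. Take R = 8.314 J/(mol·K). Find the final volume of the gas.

Isobaric: P stays 338 kPa; V/T = const ⇒ T₂ = 994 K, V₂ = 107 L.

107 L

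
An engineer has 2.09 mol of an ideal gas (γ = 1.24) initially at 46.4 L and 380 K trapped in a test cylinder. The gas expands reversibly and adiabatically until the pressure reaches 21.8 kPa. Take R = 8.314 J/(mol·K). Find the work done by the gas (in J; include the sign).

8380 J

P₁ = nRT₁/V₁ = 2.09×8.314×380/46.4 = 142 kPa.
Adiabatic: T₂/T₁ = (P₂/P₁)^((γ−1)/γ) ⇒ T₂ = 380×(0.153)^0.194 = 264 K; V₂ = 211 L.
ΔU = nCvΔT = 2.09×34.6×(264−380) = -8380 J.
Q = 0 for an adiabatic process, so W = −ΔU = 8380 J.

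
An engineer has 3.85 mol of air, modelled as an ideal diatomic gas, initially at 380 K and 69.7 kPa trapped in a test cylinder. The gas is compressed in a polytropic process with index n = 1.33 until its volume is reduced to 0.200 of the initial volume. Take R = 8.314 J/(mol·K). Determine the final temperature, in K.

V₁ = nRT₁/P₁ = 3.85×8.314×380/69.7 = 175 L.
Polytropic n=1.33: T₂ = T₁(V₁/V₂)^(n−1) = 380×(5.00)^0.33 = 646 K; P₂ = P₁(V₁/V₂)^n = 593 kPa.

646 K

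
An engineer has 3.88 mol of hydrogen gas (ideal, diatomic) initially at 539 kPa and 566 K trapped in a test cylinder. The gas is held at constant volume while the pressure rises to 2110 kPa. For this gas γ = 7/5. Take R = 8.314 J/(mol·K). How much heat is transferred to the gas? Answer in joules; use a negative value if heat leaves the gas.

133000 J

V₁ = nRT₁/P₁ = 3.88×8.314×566/539 = 33.9 L.
Isochoric: V stays 33.9 L; P/T = const ⇒ T₂ = 2220 K, P₂ = 2110 kPa.
W = 0 (no volume change).
ΔU = nCvΔT = 3.88×20.8×(2220−566) = 133000 J.
Q = ΔU = 133000 J.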